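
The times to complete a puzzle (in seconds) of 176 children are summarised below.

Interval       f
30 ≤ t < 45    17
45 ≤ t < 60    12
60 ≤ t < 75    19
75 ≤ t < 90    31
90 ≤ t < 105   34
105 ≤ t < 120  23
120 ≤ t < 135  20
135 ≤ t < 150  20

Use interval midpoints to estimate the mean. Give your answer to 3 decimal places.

93.239

Midpoints: 37.5, 52.5, 67.5, 82.5, 97.5, 112.5, 127.5, 142.5
Σfm = 17×37.5 + 12×52.5 + 19×67.5 + 31×82.5 + 34×97.5 + 23×112.5 + 20×127.5 + 20×142.5 = 16410
n = Σf = 176
Mean = 16410 / 176 = 93.2386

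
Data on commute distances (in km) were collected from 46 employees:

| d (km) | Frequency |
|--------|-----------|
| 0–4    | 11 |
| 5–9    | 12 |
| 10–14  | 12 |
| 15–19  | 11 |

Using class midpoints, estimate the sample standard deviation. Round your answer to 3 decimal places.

Midpoints: 2, 7, 12, 17
n = 46, Σfm = 437, mean = 9.5000
Σfm² = 5539
Σf(m − x̄)² = Σfm² − (Σfm)²/n = 5539 − 437²/46 = 1387.5000
Sample variance = 1387.5000 / 45 = 30.8333
Standard deviation = √30.8333 = 5.5528

5.553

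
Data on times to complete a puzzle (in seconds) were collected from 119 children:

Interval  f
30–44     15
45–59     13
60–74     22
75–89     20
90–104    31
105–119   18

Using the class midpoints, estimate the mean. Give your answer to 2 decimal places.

78.72

Midpoints: 37, 52, 67, 82, 97, 112
Σfm = 15×37 + 13×52 + 22×67 + 20×82 + 31×97 + 18×112 = 9368
n = Σf = 119
Mean = 9368 / 119 = 78.7227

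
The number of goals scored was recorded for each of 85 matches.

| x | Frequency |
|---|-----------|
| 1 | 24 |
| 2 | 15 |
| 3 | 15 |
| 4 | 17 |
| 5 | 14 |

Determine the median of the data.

3

Cumulative frequencies: 24, 39, 54, 71, 85
n = 85, so the median is the value in position (n+1)/2 = 43.
Position 43 falls at value 3.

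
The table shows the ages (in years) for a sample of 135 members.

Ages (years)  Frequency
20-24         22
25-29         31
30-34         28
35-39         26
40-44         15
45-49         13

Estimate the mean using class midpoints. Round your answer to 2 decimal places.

32.74

Midpoints: 22, 27, 32, 37, 42, 47
Σfm = 22×22 + 31×27 + 28×32 + 26×37 + 15×42 + 13×47 = 4420
n = Σf = 135
Mean = 4420 / 135 = 32.7407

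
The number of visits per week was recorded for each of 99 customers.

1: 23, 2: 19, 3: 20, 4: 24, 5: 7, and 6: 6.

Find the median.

Cumulative frequencies: 23, 42, 62, 86, 93, 99
n = 99, so the median is the value in position (n+1)/2 = 50.
Position 50 falls at value 3.

3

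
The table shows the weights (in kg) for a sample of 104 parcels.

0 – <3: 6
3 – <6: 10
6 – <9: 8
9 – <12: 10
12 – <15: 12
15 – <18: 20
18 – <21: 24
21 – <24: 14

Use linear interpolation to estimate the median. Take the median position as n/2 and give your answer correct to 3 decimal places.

Cumulative frequencies: 6, 16, 24, 34, 46, 66, 90, 104
n = 104; position = n/2 = 52.
This falls in the class 15 – <18: L = 15, F = 46, f = 20, h = 3.
Median ≈ 15 + ((52 − 46) / 20) × 3 = 15.9000

15.900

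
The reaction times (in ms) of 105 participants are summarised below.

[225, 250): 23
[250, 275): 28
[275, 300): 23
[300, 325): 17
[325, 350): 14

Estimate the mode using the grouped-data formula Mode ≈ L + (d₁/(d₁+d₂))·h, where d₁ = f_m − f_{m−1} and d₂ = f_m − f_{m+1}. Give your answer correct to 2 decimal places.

Modal class: [250, 275) (highest frequency 28).
d₁ = 28 − 23 = 5, d₂ = 28 − 23 = 5
Mode ≈ 250 + (5/(5+5)) × 25 = 250 + 12.5000 = 262.5000

262.50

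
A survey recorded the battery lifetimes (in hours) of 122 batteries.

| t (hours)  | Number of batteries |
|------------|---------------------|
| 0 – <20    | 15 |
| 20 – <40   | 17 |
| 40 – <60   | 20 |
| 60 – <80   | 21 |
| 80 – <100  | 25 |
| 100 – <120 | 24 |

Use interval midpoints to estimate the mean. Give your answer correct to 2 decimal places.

Midpoints: 10, 30, 50, 70, 90, 110
Σfm = 15×10 + 17×30 + 20×50 + 21×70 + 25×90 + 24×110 = 8020
n = Σf = 122
Mean = 8020 / 122 = 65.7377

65.74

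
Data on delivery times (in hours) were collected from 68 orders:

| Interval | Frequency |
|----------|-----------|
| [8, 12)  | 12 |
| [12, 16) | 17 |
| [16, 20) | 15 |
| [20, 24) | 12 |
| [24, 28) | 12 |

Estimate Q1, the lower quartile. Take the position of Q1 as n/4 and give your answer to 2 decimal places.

13.18

Cumulative frequencies: 12, 29, 44, 56, 68
n = 68; position = n/4 = 17.
This falls in the class [12, 16): L = 12, F = 12, f = 17, h = 4.
Lower quartile ≈ 12 + ((17 − 12) / 17) × 4 = 13.1765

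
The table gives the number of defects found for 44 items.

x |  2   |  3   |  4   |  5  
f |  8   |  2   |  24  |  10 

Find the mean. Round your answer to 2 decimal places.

Values: 2, 3, 4, 5
Σfx = 8×2 + 2×3 + 24×4 + 10×5 = 168
n = Σf = 44
Mean = 168 / 44 = 3.8182

3.82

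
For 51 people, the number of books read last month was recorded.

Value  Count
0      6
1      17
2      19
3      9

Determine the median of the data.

2

Cumulative frequencies: 6, 23, 42, 51
n = 51, so the median is the value in position (n+1)/2 = 26.
Position 26 falls at value 2.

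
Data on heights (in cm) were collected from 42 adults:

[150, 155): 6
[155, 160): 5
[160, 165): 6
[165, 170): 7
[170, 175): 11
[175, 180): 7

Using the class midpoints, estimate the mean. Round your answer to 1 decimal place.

166.4

Midpoints: 152.5, 157.5, 162.5, 167.5, 172.5, 177.5
Σfm = 6×152.5 + 5×157.5 + 6×162.5 + 7×167.5 + 11×172.5 + 7×177.5 = 6990
n = Σf = 42
Mean = 6990 / 42 = 166.4286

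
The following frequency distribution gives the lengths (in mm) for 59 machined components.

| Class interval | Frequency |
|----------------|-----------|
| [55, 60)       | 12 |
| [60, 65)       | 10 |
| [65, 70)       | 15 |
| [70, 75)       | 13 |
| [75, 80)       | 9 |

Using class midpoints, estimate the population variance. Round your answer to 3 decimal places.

45.274

Midpoints: 57.5, 62.5, 67.5, 72.5, 77.5
n = 59, Σfm = 3967.5, mean = 67.2458
Σfm² = 269468.75
Σf(m − x̄)² = Σfm² − (Σfm)²/n = 269468.75 − 3967.5²/59 = 2671.1864
Population variance = 2671.1864 / 59 = 45.2743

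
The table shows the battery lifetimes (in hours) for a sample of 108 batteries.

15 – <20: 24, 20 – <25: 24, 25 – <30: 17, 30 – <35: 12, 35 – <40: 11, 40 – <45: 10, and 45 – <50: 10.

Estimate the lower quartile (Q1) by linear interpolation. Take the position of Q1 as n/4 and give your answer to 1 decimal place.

20.6

Cumulative frequencies: 24, 48, 65, 77, 88, 98, 108
n = 108; position = n/4 = 27.
This falls in the class 20 – <25: L = 20, F = 24, f = 24, h = 5.
Lower quartile ≈ 20 + ((27 − 24) / 24) × 5 = 20.6250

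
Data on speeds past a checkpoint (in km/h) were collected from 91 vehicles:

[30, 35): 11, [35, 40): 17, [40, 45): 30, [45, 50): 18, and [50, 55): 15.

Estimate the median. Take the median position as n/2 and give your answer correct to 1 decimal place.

42.9

Cumulative frequencies: 11, 28, 58, 76, 91
n = 91; position = n/2 = 45.5.
This falls in the class [40, 45): L = 40, F = 28, f = 30, h = 5.
Median ≈ 40 + ((45.5 − 28) / 30) × 5 = 42.9167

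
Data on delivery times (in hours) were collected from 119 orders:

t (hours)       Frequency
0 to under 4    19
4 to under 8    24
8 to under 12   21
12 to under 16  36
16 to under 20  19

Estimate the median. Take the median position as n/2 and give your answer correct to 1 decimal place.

11.1

Cumulative frequencies: 19, 43, 64, 100, 119
n = 119; position = n/2 = 59.5.
This falls in the class 8 to under 12: L = 8, F = 43, f = 21, h = 4.
Median ≈ 8 + ((59.5 − 43) / 21) × 4 = 11.1429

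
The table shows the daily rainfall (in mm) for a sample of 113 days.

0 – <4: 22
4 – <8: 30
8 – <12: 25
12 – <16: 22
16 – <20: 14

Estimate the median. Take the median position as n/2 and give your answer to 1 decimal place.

8.7

Cumulative frequencies: 22, 52, 77, 99, 113
n = 113; position = n/2 = 56.5.
This falls in the class 8 – <12: L = 8, F = 52, f = 25, h = 4.
Median ≈ 8 + ((56.5 − 52) / 25) × 4 = 8.7200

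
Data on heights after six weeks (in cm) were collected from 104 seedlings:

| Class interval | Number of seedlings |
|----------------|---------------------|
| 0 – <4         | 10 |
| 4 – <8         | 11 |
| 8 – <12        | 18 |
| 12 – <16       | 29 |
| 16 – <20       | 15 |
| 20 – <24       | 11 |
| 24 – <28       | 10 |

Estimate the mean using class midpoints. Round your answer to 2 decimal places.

Midpoints: 2, 6, 10, 14, 18, 22, 26
Σfm = 10×2 + 11×6 + 18×10 + 29×14 + 15×18 + 11×22 + 10×26 = 1444
n = Σf = 104
Mean = 1444 / 104 = 13.8846

13.88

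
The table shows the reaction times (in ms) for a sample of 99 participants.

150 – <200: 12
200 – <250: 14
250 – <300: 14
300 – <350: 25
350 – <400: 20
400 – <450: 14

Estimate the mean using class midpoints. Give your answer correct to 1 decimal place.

Midpoints: 175, 225, 275, 325, 375, 425
Σfm = 12×175 + 14×225 + 14×275 + 25×325 + 20×375 + 14×425 = 30675
n = Σf = 99
Mean = 30675 / 99 = 309.8485

309.8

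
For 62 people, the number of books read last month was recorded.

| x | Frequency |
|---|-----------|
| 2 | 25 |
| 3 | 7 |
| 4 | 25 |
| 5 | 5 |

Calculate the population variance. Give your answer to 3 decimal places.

1.103

Values: 2, 3, 4, 5
n = 62, Σfx = 196, mean = 3.1613
Σfx² = 688
Σf(x − x̄)² = Σfx² − (Σfx)²/n = 688 − 196²/62 = 68.3871
Population variance = 68.3871 / 62 = 1.1030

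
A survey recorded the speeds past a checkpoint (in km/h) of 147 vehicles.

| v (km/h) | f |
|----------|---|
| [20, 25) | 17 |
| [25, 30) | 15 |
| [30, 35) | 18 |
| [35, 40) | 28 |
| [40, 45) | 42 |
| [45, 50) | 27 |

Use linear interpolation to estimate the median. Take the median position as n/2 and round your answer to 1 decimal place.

Cumulative frequencies: 17, 32, 50, 78, 120, 147
n = 147; position = n/2 = 73.5.
This falls in the class [35, 40): L = 35, F = 50, f = 28, h = 5.
Median ≈ 35 + ((73.5 − 50) / 28) × 5 = 39.1964

39.2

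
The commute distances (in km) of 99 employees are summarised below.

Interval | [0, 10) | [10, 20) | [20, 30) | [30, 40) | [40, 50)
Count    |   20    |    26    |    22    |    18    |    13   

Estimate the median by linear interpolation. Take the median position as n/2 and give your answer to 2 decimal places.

21.59

Cumulative frequencies: 20, 46, 68, 86, 99
n = 99; position = n/2 = 49.5.
This falls in the class [20, 30): L = 20, F = 46, f = 22, h = 10.
Median ≈ 20 + ((49.5 − 46) / 22) × 10 = 21.5909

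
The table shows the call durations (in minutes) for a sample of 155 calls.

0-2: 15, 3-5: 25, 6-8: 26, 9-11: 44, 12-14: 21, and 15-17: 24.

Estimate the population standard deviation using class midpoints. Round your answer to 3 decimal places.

4.576

Midpoints: 1, 4, 7, 10, 13, 16
n = 155, Σfm = 1394, mean = 8.9935
Σfm² = 15782
Σf(m − x̄)² = Σfm² − (Σfm)²/n = 15782 − 1394²/155 = 3244.9935
Population variance = 3244.9935 / 155 = 20.9354
Standard deviation = √20.9354 = 4.5755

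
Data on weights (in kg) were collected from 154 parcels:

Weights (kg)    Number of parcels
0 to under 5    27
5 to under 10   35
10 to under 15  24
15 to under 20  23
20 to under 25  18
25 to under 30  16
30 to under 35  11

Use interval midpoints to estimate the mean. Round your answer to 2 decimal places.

Midpoints: 2.5, 7.5, 12.5, 17.5, 22.5, 27.5, 32.5
Σfm = 27×2.5 + 35×7.5 + 24×12.5 + 23×17.5 + 18×22.5 + 16×27.5 + 11×32.5 = 2235
n = Σf = 154
Mean = 2235 / 154 = 14.5130

14.51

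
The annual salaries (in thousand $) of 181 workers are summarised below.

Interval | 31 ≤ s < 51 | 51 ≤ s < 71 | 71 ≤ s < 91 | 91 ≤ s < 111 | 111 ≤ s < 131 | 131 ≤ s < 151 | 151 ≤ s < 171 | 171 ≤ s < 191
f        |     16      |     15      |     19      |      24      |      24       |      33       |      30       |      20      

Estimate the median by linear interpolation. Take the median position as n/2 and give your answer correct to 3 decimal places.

124.750

Cumulative frequencies: 16, 31, 50, 74, 98, 131, 161, 181
n = 181; position = n/2 = 90.5.
This falls in the class 111 ≤ s < 131: L = 111, F = 74, f = 24, h = 20.
Median ≈ 111 + ((90.5 − 74) / 24) × 20 = 124.7500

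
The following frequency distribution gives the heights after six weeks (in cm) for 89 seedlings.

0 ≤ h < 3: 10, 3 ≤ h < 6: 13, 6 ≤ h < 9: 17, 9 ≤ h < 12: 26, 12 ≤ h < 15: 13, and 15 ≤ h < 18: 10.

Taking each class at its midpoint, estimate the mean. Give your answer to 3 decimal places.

Midpoints: 1.5, 4.5, 7.5, 10.5, 13.5, 16.5
Σfm = 10×1.5 + 13×4.5 + 17×7.5 + 26×10.5 + 13×13.5 + 10×16.5 = 814.5
n = Σf = 89
Mean = 814.5 / 89 = 9.1517

9.152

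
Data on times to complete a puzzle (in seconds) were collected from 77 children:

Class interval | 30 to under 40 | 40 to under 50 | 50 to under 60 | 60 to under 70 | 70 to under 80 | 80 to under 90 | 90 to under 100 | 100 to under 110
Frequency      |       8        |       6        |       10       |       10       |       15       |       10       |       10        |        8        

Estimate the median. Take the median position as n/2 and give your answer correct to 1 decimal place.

Cumulative frequencies: 8, 14, 24, 34, 49, 59, 69, 77
n = 77; position = n/2 = 38.5.
This falls in the class 70 to under 80: L = 70, F = 34, f = 15, h = 10.
Median ≈ 70 + ((38.5 − 34) / 15) × 10 = 73.0000

73.0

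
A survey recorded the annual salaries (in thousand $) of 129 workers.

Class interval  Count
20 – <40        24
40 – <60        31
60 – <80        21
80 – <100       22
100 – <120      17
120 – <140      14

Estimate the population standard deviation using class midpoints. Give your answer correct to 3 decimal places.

32.479

Midpoints: 30, 50, 70, 90, 110, 130
n = 129, Σfm = 9410, mean = 72.9457
Σfm² = 822500
Σf(m − x̄)² = Σfm² − (Σfm)²/n = 822500 − 9410²/129 = 136080.6202
Population variance = 136080.6202 / 129 = 1054.8885
Standard deviation = √1054.8885 = 32.4790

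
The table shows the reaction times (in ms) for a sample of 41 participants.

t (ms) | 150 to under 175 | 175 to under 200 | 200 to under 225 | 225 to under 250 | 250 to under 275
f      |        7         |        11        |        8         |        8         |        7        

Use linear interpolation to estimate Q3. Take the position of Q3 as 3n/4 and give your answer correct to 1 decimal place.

Cumulative frequencies: 7, 18, 26, 34, 41
n = 41; position = 3n/4 = 30.75.
This falls in the class 225 to under 250: L = 225, F = 26, f = 8, h = 25.
Upper quartile ≈ 225 + ((30.75 − 26) / 8) × 25 = 239.8438

239.8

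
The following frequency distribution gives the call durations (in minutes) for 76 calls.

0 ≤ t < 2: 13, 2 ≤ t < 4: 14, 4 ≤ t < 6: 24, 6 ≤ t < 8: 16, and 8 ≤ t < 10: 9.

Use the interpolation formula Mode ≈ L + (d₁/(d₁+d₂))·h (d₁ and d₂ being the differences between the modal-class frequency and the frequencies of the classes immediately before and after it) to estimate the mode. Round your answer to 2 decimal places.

Modal class: 4 ≤ t < 6 (highest frequency 24).
d₁ = 24 − 14 = 10, d₂ = 24 − 16 = 8
Mode ≈ 4 + (10/(10+8)) × 2 = 4 + 1.1111 = 5.1111

5.11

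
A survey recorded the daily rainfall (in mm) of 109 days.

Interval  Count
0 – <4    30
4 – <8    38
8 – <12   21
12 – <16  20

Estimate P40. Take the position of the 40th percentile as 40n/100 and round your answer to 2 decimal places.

Cumulative frequencies: 30, 68, 89, 109
n = 109; position = 40n/100 = 43.6.
This falls in the class 4 – <8: L = 4, F = 30, f = 38, h = 4.
40th percentile ≈ 4 + ((43.6 − 30) / 38) × 4 = 5.4316

5.43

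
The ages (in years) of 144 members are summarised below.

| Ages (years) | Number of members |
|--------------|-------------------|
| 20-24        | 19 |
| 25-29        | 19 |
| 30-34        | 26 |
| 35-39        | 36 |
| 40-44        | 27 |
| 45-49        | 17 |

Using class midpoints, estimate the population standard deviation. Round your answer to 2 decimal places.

7.72

Midpoints: 22, 27, 32, 37, 42, 47
n = 144, Σfm = 5028, mean = 34.9167
Σfm² = 184136
Σf(m − x̄)² = Σfm² − (Σfm)²/n = 184136 − 5028²/144 = 8575.0000
Population variance = 8575.0000 / 144 = 59.5486
Standard deviation = √59.5486 = 7.7168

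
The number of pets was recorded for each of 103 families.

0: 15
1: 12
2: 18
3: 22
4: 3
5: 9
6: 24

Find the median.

3

Cumulative frequencies: 15, 27, 45, 67, 70, 79, 103
n = 103, so the median is the value in position (n+1)/2 = 52.
Position 52 falls at value 3.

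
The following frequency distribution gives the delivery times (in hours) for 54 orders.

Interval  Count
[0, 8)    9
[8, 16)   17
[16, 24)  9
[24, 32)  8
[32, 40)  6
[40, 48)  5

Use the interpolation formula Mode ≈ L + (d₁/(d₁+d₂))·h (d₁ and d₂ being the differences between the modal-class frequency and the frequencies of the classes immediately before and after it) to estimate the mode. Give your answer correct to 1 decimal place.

Modal class: [8, 16) (highest frequency 17).
d₁ = 17 − 9 = 8, d₂ = 17 − 9 = 8
Mode ≈ 8 + (8/(8+8)) × 8 = 8 + 4.0000 = 12.0000

12.0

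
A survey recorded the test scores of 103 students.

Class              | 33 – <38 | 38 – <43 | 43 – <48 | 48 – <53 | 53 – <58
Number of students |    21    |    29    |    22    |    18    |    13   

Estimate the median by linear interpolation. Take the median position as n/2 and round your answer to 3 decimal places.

Cumulative frequencies: 21, 50, 72, 90, 103
n = 103; position = n/2 = 51.5.
This falls in the class 43 – <48: L = 43, F = 50, f = 22, h = 5.
Median ≈ 43 + ((51.5 − 50) / 22) × 5 = 43.3409

43.341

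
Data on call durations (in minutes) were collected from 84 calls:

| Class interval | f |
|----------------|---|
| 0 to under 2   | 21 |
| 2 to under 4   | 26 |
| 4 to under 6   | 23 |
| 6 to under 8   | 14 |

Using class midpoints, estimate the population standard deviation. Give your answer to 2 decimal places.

2.06

Midpoints: 1, 3, 5, 7
n = 84, Σfm = 312, mean = 3.7143
Σfm² = 1516
Σf(m − x̄)² = Σfm² − (Σfm)²/n = 1516 − 312²/84 = 357.1429
Population variance = 357.1429 / 84 = 4.2517
Standard deviation = √4.2517 = 2.0620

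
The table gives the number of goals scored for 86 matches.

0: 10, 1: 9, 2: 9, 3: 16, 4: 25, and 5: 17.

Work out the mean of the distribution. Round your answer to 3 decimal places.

3.023

Values: 0, 1, 2, 3, 4, 5
Σfx = 10×0 + 9×1 + 9×2 + 16×3 + 25×4 + 17×5 = 260
n = Σf = 86
Mean = 260 / 86 = 3.0233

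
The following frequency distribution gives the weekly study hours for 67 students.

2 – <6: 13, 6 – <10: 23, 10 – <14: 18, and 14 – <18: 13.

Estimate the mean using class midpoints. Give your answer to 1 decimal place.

9.9

Midpoints: 4, 8, 12, 16
Σfm = 13×4 + 23×8 + 18×12 + 13×16 = 660
n = Σf = 67
Mean = 660 / 67 = 9.8507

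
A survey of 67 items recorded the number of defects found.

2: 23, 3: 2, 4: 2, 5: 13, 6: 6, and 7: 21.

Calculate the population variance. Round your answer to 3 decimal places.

4.420

Values: 2, 3, 4, 5, 6, 7
n = 67, Σfx = 308, mean = 4.5970
Σfx² = 1712
Σf(x − x̄)² = Σfx² − (Σfx)²/n = 1712 − 308²/67 = 296.1194
Population variance = 296.1194 / 67 = 4.4197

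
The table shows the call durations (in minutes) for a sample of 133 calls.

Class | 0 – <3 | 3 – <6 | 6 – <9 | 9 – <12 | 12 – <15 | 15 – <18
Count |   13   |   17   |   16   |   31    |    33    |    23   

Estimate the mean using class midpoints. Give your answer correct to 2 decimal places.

Midpoints: 1.5, 4.5, 7.5, 10.5, 13.5, 16.5
Σfm = 13×1.5 + 17×4.5 + 16×7.5 + 31×10.5 + 33×13.5 + 23×16.5 = 1366.5
n = Σf = 133
Mean = 1366.5 / 133 = 10.2744

10.27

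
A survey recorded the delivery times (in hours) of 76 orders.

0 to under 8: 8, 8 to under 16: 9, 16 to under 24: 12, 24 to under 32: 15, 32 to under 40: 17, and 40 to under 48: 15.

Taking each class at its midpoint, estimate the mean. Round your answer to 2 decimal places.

27.26

Midpoints: 4, 12, 20, 28, 36, 44
Σfm = 8×4 + 9×12 + 12×20 + 15×28 + 17×36 + 15×44 = 2072
n = Σf = 76
Mean = 2072 / 76 = 27.2632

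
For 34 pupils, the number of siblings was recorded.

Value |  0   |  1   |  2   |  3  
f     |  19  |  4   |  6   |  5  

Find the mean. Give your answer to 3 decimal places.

Values: 0, 1, 2, 3
Σfx = 19×0 + 4×1 + 6×2 + 5×3 = 31
n = Σf = 34
Mean = 31 / 34 = 0.9118

0.912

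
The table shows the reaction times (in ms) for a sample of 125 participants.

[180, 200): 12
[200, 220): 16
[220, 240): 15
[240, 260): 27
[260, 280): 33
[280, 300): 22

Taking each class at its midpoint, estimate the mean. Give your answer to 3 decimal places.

Midpoints: 190, 210, 230, 250, 270, 290
Σfm = 12×190 + 16×210 + 15×230 + 27×250 + 33×270 + 22×290 = 31130
n = Σf = 125
Mean = 31130 / 125 = 249.0400

249.040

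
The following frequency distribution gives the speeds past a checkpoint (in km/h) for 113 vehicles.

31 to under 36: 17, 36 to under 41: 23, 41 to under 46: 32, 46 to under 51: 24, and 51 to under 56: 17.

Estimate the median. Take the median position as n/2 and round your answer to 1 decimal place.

43.6

Cumulative frequencies: 17, 40, 72, 96, 113
n = 113; position = n/2 = 56.5.
This falls in the class 41 to under 46: L = 41, F = 40, f = 32, h = 5.
Median ≈ 41 + ((56.5 − 40) / 32) × 5 = 43.5781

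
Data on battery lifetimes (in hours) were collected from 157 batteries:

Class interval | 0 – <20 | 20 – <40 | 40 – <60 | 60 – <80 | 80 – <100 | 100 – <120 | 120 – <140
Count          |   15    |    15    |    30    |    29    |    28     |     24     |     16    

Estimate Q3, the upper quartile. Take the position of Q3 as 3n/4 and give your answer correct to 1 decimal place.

Cumulative frequencies: 15, 30, 60, 89, 117, 141, 157
n = 157; position = 3n/4 = 117.75.
This falls in the class 100 – <120: L = 100, F = 117, f = 24, h = 20.
Upper quartile ≈ 100 + ((117.75 − 117) / 24) × 20 = 100.6250

100.6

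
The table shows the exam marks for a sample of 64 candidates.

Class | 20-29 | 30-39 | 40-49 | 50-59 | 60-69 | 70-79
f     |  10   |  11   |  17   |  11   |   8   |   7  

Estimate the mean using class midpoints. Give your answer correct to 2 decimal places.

47.16

Midpoints: 24.5, 34.5, 44.5, 54.5, 64.5, 74.5
Σfm = 10×24.5 + 11×34.5 + 17×44.5 + 11×54.5 + 8×64.5 + 7×74.5 = 3018
n = Σf = 64
Mean = 3018 / 64 = 47.1562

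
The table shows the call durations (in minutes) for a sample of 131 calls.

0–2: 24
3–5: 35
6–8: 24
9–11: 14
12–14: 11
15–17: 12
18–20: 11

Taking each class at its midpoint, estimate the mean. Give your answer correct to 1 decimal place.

Midpoints: 1, 4, 7, 10, 13, 16, 19
Σfm = 24×1 + 35×4 + 24×7 + 14×10 + 11×13 + 12×16 + 11×19 = 1016
n = Σf = 131
Mean = 1016 / 131 = 7.7557

7.8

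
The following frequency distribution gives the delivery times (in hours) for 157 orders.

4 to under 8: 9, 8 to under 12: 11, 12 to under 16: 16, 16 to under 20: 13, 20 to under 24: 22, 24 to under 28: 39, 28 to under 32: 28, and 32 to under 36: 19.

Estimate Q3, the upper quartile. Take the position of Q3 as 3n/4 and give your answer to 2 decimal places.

Cumulative frequencies: 9, 20, 36, 49, 71, 110, 138, 157
n = 157; position = 3n/4 = 117.75.
This falls in the class 28 to under 32: L = 28, F = 110, f = 28, h = 4.
Upper quartile ≈ 28 + ((117.75 − 110) / 28) × 4 = 29.1071

29.11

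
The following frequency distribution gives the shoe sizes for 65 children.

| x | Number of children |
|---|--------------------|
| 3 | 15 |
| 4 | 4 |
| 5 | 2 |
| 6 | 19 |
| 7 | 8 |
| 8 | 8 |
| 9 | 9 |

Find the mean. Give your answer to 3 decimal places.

Values: 3, 4, 5, 6, 7, 8, 9
Σfx = 15×3 + 4×4 + 2×5 + 19×6 + 8×7 + 8×8 + 9×9 = 386
n = Σf = 65
Mean = 386 / 65 = 5.9385

5.938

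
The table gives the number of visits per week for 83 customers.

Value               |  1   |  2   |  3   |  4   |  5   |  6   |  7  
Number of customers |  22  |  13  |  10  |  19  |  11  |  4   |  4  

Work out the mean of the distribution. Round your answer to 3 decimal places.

3.145

Values: 1, 2, 3, 4, 5, 6, 7
Σfx = 22×1 + 13×2 + 10×3 + 19×4 + 11×5 + 4×6 + 4×7 = 261
n = Σf = 83
Mean = 261 / 83 = 3.1446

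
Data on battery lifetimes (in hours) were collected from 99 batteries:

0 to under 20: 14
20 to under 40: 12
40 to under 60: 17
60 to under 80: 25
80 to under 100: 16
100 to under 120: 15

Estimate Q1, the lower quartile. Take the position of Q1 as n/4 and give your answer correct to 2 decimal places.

37.92

Cumulative frequencies: 14, 26, 43, 68, 84, 99
n = 99; position = n/4 = 24.75.
This falls in the class 20 to under 40: L = 20, F = 14, f = 12, h = 20.
Lower quartile ≈ 20 + ((24.75 − 14) / 12) × 20 = 37.9167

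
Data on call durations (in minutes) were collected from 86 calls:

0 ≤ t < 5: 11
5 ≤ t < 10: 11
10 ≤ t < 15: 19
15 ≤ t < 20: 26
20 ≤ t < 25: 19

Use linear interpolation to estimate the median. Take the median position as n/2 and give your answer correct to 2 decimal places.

Cumulative frequencies: 11, 22, 41, 67, 86
n = 86; position = n/2 = 43.
This falls in the class 15 ≤ t < 20: L = 15, F = 41, f = 26, h = 5.
Median ≈ 15 + ((43 − 41) / 26) × 5 = 15.3846

15.38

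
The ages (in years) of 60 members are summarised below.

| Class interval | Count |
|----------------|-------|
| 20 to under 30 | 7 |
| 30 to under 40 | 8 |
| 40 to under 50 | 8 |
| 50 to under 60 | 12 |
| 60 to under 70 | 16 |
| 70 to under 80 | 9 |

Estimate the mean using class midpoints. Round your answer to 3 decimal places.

Midpoints: 25, 35, 45, 55, 65, 75
Σfm = 7×25 + 8×35 + 8×45 + 12×55 + 16×65 + 9×75 = 3190
n = Σf = 60
Mean = 3190 / 60 = 53.1667

53.167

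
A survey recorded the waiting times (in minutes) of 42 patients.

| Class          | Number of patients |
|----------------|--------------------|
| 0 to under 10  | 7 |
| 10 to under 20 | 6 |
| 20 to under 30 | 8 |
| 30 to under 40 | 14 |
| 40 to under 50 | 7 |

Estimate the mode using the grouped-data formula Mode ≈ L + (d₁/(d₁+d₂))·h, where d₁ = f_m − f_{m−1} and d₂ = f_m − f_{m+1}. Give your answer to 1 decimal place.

34.6

Modal class: 30 to under 40 (highest frequency 14).
d₁ = 14 − 8 = 6, d₂ = 14 − 7 = 7
Mode ≈ 30 + (6/(6+7)) × 10 = 30 + 4.6154 = 34.6154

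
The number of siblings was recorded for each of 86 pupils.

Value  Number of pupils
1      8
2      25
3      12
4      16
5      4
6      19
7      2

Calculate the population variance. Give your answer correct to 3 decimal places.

Values: 1, 2, 3, 4, 5, 6, 7
n = 86, Σfx = 306, mean = 3.5581
Σfx² = 1354
Σf(x − x̄)² = Σfx² − (Σfx)²/n = 1354 − 306²/86 = 265.2093
Population variance = 265.2093 / 86 = 3.0838

3.084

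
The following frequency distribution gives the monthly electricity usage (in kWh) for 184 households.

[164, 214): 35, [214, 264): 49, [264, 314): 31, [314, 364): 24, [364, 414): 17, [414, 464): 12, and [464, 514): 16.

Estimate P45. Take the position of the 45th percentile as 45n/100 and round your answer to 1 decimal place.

Cumulative frequencies: 35, 84, 115, 139, 156, 168, 184
n = 184; position = 45n/100 = 82.8.
This falls in the class [214, 264): L = 214, F = 35, f = 49, h = 50.
45th percentile ≈ 214 + ((82.8 − 35) / 49) × 50 = 262.7755

262.8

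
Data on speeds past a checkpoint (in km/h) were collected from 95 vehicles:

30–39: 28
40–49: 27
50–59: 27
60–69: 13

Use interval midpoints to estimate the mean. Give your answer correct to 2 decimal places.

47.13

Midpoints: 34.5, 44.5, 54.5, 64.5
Σfm = 28×34.5 + 27×44.5 + 27×54.5 + 13×64.5 = 4477.5
n = Σf = 95
Mean = 4477.5 / 95 = 47.1316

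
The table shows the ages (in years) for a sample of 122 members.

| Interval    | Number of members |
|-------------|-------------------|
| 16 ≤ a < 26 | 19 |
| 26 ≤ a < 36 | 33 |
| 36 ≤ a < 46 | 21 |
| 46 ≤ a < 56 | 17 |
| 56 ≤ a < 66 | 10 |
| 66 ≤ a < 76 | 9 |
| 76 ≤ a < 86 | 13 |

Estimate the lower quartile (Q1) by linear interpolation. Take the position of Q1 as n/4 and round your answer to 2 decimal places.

Cumulative frequencies: 19, 52, 73, 90, 100, 109, 122
n = 122; position = n/4 = 30.5.
This falls in the class 26 ≤ a < 36: L = 26, F = 19, f = 33, h = 10.
Lower quartile ≈ 26 + ((30.5 − 19) / 33) × 10 = 29.4848

29.48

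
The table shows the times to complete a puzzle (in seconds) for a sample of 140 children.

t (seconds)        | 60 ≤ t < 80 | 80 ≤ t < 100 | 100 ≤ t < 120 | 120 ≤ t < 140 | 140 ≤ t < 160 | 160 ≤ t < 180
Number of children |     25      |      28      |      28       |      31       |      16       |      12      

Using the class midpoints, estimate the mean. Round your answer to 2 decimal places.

113.00

Midpoints: 70, 90, 110, 130, 150, 170
Σfm = 25×70 + 28×90 + 28×110 + 31×130 + 16×150 + 12×170 = 15820
n = Σf = 140
Mean = 15820 / 140 = 113.0000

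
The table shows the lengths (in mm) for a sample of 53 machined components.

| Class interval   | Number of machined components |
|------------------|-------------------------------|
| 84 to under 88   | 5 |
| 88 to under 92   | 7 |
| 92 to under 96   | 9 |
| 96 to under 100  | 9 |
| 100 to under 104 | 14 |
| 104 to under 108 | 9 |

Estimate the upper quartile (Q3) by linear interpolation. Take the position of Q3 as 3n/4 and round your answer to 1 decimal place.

Cumulative frequencies: 5, 12, 21, 30, 44, 53
n = 53; position = 3n/4 = 39.75.
This falls in the class 100 to under 104: L = 100, F = 30, f = 14, h = 4.
Upper quartile ≈ 100 + ((39.75 − 30) / 14) × 4 = 102.7857

102.8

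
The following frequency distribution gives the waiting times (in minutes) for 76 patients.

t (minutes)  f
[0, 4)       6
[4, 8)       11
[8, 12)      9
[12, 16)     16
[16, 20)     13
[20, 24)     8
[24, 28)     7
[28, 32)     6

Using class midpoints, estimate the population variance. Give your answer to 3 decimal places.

Midpoints: 2, 6, 10, 14, 18, 22, 26, 30
n = 76, Σfm = 1164, mean = 15.3158
Σfm² = 22672
Σf(m − x̄)² = Σfm² − (Σfm)²/n = 22672 − 1164²/76 = 4844.4211
Population variance = 4844.4211 / 76 = 63.7424

63.742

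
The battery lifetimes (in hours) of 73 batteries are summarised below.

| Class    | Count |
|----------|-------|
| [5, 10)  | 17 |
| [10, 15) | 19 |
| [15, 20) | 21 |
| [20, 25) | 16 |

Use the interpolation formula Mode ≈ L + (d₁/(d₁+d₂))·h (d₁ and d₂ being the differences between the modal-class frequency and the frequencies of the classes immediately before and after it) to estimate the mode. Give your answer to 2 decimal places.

16.43

Modal class: [15, 20) (highest frequency 21).
d₁ = 21 − 19 = 2, d₂ = 21 − 16 = 5
Mode ≈ 15 + (2/(2+5)) × 5 = 15 + 1.4286 = 16.4286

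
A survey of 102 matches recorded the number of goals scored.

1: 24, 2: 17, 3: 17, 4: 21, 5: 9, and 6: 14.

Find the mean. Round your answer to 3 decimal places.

Values: 1, 2, 3, 4, 5, 6
Σfx = 24×1 + 17×2 + 17×3 + 21×4 + 9×5 + 14×6 = 322
n = Σf = 102
Mean = 322 / 102 = 3.1569

3.157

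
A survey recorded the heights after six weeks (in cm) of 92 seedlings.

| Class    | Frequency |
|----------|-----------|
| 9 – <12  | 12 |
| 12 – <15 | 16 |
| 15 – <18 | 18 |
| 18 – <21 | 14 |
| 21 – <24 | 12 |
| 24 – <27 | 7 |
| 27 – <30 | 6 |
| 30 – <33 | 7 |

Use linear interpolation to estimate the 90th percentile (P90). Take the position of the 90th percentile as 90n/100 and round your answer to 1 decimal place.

Cumulative frequencies: 12, 28, 46, 60, 72, 79, 85, 92
n = 92; position = 90n/100 = 82.8.
This falls in the class 27 – <30: L = 27, F = 79, f = 6, h = 3.
90th percentile ≈ 27 + ((82.8 − 79) / 6) × 3 = 28.9000

28.9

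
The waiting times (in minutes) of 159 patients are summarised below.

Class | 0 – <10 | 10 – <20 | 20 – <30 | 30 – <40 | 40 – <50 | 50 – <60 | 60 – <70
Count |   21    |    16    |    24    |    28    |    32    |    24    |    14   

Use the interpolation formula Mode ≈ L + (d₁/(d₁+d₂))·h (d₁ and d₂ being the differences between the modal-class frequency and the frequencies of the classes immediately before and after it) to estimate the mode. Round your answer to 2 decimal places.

43.33

Modal class: 40 – <50 (highest frequency 32).
d₁ = 32 − 28 = 4, d₂ = 32 − 24 = 8
Mode ≈ 40 + (4/(4+8)) × 10 = 40 + 3.3333 = 43.3333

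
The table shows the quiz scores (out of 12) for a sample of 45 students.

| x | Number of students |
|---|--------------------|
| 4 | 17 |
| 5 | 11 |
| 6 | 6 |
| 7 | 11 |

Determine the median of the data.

Cumulative frequencies: 17, 28, 34, 45
n = 45, so the median is the value in position (n+1)/2 = 23.
Position 23 falls at value 5.

5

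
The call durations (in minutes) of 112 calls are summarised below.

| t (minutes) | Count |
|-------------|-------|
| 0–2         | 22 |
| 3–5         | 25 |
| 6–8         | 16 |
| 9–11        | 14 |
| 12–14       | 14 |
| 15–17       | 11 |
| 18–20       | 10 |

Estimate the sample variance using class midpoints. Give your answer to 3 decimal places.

34.306

Midpoints: 1, 4, 7, 10, 13, 16, 19
n = 112, Σfm = 922, mean = 8.2321
Σfm² = 11398
Σf(m − x̄)² = Σfm² − (Σfm)²/n = 11398 − 922²/112 = 3807.9643
Sample variance = 3807.9643 / 111 = 34.3060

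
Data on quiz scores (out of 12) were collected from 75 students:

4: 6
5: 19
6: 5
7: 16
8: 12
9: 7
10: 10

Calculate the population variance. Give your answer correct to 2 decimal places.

Values: 4, 5, 6, 7, 8, 9, 10
n = 75, Σfx = 520, mean = 6.9333
Σfx² = 3870
Σf(x − x̄)² = Σfx² − (Σfx)²/n = 3870 − 520²/75 = 264.6667
Population variance = 264.6667 / 75 = 3.5289

3.53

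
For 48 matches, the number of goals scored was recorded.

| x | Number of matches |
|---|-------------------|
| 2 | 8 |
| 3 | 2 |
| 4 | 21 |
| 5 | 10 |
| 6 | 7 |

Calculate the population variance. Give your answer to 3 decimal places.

1.484

Values: 2, 3, 4, 5, 6
n = 48, Σfx = 198, mean = 4.1250
Σfx² = 888
Σf(x − x̄)² = Σfx² − (Σfx)²/n = 888 − 198²/48 = 71.2500
Population variance = 71.2500 / 48 = 1.4844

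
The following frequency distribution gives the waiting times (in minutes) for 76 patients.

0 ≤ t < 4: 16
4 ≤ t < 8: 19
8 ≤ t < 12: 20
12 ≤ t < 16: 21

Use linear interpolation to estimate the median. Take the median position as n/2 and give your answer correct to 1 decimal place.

8.6

Cumulative frequencies: 16, 35, 55, 76
n = 76; position = n/2 = 38.
This falls in the class 8 ≤ t < 12: L = 8, F = 35, f = 20, h = 4.
Median ≈ 8 + ((38 − 35) / 20) × 4 = 8.6000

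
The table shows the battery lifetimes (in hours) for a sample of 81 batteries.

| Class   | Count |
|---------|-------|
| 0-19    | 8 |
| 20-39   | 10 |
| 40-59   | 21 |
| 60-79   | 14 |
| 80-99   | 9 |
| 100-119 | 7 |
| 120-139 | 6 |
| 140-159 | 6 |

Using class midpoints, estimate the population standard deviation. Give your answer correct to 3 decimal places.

39.752

Midpoints: 9.5, 29.5, 49.5, 69.5, 89.5, 109.5, 129.5, 149.5
n = 81, Σfm = 5629.5, mean = 69.5000
Σfm² = 519250.25
Σf(m − x̄)² = Σfm² − (Σfm)²/n = 519250.25 − 5629.5²/81 = 128000.0000
Population variance = 128000.0000 / 81 = 1580.2469
Standard deviation = √1580.2469 = 39.7523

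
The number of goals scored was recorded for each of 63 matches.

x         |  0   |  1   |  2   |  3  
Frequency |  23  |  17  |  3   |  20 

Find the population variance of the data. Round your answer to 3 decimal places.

Values: 0, 1, 2, 3
n = 63, Σfx = 83, mean = 1.3175
Σfx² = 209
Σf(x − x̄)² = Σfx² − (Σfx)²/n = 209 − 83²/63 = 99.6508
Population variance = 99.6508 / 63 = 1.5818

1.582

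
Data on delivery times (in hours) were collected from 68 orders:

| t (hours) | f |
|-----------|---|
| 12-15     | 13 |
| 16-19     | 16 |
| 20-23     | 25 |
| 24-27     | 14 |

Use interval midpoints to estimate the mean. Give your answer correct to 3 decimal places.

19.853

Midpoints: 13.5, 17.5, 21.5, 25.5
Σfm = 13×13.5 + 16×17.5 + 25×21.5 + 14×25.5 = 1350
n = Σf = 68
Mean = 1350 / 68 = 19.8529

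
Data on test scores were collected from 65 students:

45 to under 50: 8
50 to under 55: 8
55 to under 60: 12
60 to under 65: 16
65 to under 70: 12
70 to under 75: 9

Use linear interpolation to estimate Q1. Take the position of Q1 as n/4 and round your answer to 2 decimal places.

Cumulative frequencies: 8, 16, 28, 44, 56, 65
n = 65; position = n/4 = 16.25.
This falls in the class 55 to under 60: L = 55, F = 16, f = 12, h = 5.
Lower quartile ≈ 55 + ((16.25 − 16) / 12) × 5 = 55.1042

55.10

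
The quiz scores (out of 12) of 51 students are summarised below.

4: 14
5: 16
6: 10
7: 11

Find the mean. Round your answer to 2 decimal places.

Values: 4, 5, 6, 7
Σfx = 14×4 + 16×5 + 10×6 + 11×7 = 273
n = Σf = 51
Mean = 273 / 51 = 5.3529

5.35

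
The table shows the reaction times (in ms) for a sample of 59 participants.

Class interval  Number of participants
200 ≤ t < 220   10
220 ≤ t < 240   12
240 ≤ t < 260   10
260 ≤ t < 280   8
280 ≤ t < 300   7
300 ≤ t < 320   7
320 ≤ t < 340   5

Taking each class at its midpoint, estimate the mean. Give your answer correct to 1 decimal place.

260.5

Midpoints: 210, 230, 250, 270, 290, 310, 330
Σfm = 10×210 + 12×230 + 10×250 + 8×270 + 7×290 + 7×310 + 5×330 = 15370
n = Σf = 59
Mean = 15370 / 59 = 260.5085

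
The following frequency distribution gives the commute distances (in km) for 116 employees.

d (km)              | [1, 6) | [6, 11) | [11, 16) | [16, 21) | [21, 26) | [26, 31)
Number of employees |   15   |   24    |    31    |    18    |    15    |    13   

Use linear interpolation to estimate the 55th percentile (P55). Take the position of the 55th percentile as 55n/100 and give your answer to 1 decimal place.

15.0

Cumulative frequencies: 15, 39, 70, 88, 103, 116
n = 116; position = 55n/100 = 63.8.
This falls in the class [11, 16): L = 11, F = 39, f = 31, h = 5.
55th percentile ≈ 11 + ((63.8 − 39) / 31) × 5 = 15.0000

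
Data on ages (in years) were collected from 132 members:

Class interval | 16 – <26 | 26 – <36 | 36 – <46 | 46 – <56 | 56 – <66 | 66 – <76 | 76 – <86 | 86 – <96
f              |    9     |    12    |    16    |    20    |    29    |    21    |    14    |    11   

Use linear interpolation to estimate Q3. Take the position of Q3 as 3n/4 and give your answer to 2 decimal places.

72.19

Cumulative frequencies: 9, 21, 37, 57, 86, 107, 121, 132
n = 132; position = 3n/4 = 99.
This falls in the class 66 – <76: L = 66, F = 86, f = 21, h = 10.
Upper quartile ≈ 66 + ((99 − 86) / 21) × 10 = 72.1905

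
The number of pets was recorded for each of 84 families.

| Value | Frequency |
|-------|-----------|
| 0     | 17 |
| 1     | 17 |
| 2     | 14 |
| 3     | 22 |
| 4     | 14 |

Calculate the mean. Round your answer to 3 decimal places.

Values: 0, 1, 2, 3, 4
Σfx = 17×0 + 17×1 + 14×2 + 22×3 + 14×4 = 167
n = Σf = 84
Mean = 167 / 84 = 1.9881

1.988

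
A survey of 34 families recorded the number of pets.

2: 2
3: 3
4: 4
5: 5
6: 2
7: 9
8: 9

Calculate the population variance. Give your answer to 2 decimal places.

3.67

Values: 2, 3, 4, 5, 6, 7, 8
n = 34, Σfx = 201, mean = 5.9118
Σfx² = 1313
Σf(x − x̄)² = Σfx² − (Σfx)²/n = 1313 − 201²/34 = 124.7353
Population variance = 124.7353 / 34 = 3.6687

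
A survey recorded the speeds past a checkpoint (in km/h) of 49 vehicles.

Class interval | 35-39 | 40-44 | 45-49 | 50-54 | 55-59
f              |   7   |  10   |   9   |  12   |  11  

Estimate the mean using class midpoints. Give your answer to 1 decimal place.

48.0

Midpoints: 37, 42, 47, 52, 57
Σfm = 7×37 + 10×42 + 9×47 + 12×52 + 11×57 = 2353
n = Σf = 49
Mean = 2353 / 49 = 48.0204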